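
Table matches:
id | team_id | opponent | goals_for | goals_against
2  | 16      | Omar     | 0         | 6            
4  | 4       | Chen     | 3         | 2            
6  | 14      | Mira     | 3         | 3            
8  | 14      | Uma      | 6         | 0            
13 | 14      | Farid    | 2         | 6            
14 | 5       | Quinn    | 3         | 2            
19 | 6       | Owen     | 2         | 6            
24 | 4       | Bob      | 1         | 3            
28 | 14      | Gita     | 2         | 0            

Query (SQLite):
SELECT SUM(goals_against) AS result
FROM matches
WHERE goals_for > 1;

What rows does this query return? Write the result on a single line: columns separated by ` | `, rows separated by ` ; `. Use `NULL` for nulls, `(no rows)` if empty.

Rows where goals_for > 1 → goals_against values: [2, 3, 0, 6, 2, 6, 0].
SUM of non-NULL values = 19.

19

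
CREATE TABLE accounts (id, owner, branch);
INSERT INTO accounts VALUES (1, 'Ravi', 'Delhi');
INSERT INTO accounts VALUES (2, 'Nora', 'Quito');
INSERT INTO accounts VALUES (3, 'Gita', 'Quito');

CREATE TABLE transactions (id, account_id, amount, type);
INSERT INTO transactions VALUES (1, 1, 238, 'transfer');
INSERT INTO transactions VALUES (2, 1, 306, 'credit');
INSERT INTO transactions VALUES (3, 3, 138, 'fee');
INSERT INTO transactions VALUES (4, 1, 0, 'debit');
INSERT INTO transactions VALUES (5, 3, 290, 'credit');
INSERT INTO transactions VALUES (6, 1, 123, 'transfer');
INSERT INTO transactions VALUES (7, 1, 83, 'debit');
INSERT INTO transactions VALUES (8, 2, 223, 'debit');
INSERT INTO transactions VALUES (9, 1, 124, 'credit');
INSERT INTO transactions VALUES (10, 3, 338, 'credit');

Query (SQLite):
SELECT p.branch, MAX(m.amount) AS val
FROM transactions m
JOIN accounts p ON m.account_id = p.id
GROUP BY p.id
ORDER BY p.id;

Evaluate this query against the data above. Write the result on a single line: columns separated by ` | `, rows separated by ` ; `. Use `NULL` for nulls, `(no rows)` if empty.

Join each transactions row to its accounts via account_id.
Group joined rows by accounts.id; compute MAX(m.amount) per group.
  1: ids {1, 2, 4, 6, 7, 9} → MAX(m.amount)=306
  2: ids {8} → MAX(m.amount)=223
  3: ids {3, 5, 10} → MAX(m.amount)=338

Delhi | 306 ; Quito | 223 ; Quito | 338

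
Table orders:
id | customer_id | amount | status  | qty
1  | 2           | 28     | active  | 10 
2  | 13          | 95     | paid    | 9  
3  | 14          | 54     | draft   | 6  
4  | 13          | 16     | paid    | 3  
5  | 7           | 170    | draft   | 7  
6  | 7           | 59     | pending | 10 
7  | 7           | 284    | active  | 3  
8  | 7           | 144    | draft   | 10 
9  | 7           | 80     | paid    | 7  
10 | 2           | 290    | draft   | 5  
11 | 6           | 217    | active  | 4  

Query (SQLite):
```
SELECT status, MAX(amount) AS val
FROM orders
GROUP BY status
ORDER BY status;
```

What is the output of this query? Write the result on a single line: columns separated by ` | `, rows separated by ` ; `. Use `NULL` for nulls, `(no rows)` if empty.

active | 284 ; draft | 290 ; paid | 95 ; pending | 59

Partition orders by status; compute MAX(amount) within each group.
  active: ids {1, 7, 11} → MAX(amount)=284
  draft: ids {3, 5, 8, 10} → MAX(amount)=290
  paid: ids {2, 4, 9} → MAX(amount)=95
  pending: ids {6} → MAX(amount)=59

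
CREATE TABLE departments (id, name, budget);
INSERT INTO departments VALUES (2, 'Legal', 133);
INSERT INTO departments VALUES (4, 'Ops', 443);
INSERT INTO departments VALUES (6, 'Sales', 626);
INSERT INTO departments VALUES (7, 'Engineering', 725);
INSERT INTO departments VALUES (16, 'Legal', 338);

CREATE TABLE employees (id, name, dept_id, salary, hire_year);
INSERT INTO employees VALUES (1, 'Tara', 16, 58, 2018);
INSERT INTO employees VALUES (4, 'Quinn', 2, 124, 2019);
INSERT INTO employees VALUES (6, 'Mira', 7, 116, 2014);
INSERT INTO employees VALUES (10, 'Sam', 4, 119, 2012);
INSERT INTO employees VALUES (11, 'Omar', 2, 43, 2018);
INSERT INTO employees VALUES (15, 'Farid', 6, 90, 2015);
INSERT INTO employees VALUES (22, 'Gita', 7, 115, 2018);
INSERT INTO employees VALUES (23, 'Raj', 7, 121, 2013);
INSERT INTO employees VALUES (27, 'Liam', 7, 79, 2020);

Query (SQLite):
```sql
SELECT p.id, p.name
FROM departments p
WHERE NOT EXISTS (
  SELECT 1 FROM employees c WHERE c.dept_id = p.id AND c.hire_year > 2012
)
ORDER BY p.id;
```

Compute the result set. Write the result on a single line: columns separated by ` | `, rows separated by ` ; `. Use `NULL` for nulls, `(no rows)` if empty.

4 | Ops

For each departments row, check whether any employees with matching dept_id has hire_year > 2012.
Keep rows where that is false.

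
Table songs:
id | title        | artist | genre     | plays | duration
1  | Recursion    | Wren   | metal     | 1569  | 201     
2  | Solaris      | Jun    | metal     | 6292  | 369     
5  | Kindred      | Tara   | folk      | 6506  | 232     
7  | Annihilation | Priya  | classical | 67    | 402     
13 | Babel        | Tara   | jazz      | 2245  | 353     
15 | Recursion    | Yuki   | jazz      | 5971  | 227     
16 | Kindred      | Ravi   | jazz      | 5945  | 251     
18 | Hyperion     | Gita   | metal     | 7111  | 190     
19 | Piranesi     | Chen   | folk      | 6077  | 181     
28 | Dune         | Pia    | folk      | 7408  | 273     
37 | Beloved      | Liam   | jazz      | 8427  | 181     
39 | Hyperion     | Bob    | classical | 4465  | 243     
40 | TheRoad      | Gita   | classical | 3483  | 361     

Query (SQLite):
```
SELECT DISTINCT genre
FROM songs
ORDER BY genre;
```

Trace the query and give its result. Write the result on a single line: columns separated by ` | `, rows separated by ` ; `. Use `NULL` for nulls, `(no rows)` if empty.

Collect distinct genre values from songs.

classical ; folk ; jazz ; metal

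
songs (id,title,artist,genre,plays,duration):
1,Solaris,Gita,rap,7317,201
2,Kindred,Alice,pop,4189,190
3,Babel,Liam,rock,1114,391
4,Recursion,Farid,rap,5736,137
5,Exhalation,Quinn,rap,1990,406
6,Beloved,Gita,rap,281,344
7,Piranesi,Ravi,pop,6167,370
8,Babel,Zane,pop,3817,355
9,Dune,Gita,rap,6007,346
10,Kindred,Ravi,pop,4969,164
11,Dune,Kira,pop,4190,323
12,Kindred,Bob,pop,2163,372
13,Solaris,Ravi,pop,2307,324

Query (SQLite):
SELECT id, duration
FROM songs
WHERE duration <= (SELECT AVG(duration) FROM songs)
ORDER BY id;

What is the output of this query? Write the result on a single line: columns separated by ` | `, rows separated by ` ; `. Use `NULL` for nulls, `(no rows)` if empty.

1 | 201 ; 2 | 190 ; 4 | 137 ; 10 | 164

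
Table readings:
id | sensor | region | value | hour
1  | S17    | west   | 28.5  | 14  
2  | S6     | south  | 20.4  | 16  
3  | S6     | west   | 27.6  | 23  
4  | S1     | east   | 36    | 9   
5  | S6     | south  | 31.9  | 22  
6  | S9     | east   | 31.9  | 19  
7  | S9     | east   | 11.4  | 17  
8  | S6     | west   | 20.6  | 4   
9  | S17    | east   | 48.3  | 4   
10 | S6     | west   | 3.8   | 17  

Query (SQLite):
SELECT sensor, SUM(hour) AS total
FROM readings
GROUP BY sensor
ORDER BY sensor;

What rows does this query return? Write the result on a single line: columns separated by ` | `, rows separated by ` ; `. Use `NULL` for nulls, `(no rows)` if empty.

Partition readings by sensor; compute SUM(hour) within each group.
  S1: ids {4} → SUM(hour)=9
  S17: ids {1, 9} → SUM(hour)=18
  S6: ids {2, 3, 5, 8, 10} → SUM(hour)=82
  S9: ids {6, 7} → SUM(hour)=36

S1 | 9 ; S17 | 18 ; S6 | 82 ; S9 | 36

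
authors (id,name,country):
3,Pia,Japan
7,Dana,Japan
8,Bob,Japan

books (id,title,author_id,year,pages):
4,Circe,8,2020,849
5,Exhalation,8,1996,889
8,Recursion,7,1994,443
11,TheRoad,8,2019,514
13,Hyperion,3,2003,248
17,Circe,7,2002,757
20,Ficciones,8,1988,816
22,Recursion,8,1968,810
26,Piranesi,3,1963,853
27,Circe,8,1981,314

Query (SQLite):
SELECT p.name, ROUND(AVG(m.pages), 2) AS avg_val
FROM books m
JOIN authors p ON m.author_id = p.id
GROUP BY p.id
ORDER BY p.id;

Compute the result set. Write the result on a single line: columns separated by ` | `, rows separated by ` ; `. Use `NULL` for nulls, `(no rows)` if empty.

Join each books row to its authors via author_id.
Group joined rows by authors.id; compute ROUND(AVG(m.pages), 2) per group.
  3: ids {13, 26} → ROUND(AVG(m.pages), 2)=550.5
  7: ids {8, 17} → ROUND(AVG(m.pages), 2)=600
  8: ids {4, 5, 11, 20, 22, 27} → ROUND(AVG(m.pages), 2)=698.67

Pia | 550.5 ; Dana | 600 ; Bob | 698.67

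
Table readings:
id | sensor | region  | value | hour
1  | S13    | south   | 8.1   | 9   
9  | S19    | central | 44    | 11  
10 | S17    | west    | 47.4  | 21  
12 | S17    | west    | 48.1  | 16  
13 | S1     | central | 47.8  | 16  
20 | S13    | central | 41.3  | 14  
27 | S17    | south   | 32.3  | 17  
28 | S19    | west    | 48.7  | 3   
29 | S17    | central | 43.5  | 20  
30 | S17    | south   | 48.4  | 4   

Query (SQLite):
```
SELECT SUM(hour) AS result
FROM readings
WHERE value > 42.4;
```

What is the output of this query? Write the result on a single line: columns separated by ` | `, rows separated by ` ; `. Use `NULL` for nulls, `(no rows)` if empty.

Rows where value > 42.4 → hour values: [11, 21, 16, 16, 3, 20, 4].
SUM of non-NULL values = 91.

91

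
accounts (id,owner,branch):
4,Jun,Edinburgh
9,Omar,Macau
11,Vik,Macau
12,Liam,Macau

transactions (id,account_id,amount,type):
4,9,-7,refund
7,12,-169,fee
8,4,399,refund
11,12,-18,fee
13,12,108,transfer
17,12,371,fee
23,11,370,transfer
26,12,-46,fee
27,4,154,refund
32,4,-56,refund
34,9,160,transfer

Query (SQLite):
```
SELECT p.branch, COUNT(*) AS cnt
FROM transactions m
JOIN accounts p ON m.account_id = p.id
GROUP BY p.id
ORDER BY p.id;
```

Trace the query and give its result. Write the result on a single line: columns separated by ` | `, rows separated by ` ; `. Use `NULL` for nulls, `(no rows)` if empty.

Edinburgh | 3 ; Macau | 2 ; Macau | 1 ; Macau | 5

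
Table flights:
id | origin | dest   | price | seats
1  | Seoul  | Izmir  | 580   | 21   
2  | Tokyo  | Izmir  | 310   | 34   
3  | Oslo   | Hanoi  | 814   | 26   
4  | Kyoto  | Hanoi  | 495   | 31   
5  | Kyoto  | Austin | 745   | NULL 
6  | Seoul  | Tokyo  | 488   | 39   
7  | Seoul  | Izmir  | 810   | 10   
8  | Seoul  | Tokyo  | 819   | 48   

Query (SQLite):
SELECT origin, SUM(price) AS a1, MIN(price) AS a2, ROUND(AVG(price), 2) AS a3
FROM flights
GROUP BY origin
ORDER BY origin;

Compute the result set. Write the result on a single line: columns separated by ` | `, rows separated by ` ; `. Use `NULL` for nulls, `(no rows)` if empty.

Kyoto | 1240 | 495 | 620 ; Oslo | 814 | 814 | 814 ; Seoul | 2697 | 488 | 674.25 ; Tokyo | 310 | 310 | 310

Group flights by origin.
Per group compute: SUM(price), MIN(price), ROUND(AVG(price), 2).
  Kyoto: ids {4, 5} → SUM(price)=1240, MIN(price)=495, ROUND(AVG(price), 2)=620
  Oslo: ids {3} → SUM(price)=814, MIN(price)=814, ROUND(AVG(price), 2)=814
  Seoul: ids {1, 6, 7, 8} → SUM(price)=2697, MIN(price)=488, ROUND(AVG(price), 2)=674.25
  Tokyo: ids {2} → SUM(price)=310, MIN(price)=310, ROUND(AVG(price), 2)=310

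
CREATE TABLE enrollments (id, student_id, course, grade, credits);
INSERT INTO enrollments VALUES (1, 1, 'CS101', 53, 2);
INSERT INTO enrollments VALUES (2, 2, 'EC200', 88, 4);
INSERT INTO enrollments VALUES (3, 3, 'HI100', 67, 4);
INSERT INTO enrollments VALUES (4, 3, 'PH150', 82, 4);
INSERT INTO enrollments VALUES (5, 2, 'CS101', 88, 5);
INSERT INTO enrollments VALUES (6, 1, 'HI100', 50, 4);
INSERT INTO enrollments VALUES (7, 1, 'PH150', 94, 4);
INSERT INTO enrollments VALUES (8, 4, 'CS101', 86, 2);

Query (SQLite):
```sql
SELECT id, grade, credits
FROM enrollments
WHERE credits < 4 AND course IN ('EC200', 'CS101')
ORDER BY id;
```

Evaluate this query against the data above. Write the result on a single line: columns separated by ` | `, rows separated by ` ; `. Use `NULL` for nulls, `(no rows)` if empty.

1 | 53 | 2 ; 8 | 86 | 2

credits < 4: ids {1, 8}
course IN ('EC200', 'CS101'): ids {1, 2, 5, 8}
Combine with AND.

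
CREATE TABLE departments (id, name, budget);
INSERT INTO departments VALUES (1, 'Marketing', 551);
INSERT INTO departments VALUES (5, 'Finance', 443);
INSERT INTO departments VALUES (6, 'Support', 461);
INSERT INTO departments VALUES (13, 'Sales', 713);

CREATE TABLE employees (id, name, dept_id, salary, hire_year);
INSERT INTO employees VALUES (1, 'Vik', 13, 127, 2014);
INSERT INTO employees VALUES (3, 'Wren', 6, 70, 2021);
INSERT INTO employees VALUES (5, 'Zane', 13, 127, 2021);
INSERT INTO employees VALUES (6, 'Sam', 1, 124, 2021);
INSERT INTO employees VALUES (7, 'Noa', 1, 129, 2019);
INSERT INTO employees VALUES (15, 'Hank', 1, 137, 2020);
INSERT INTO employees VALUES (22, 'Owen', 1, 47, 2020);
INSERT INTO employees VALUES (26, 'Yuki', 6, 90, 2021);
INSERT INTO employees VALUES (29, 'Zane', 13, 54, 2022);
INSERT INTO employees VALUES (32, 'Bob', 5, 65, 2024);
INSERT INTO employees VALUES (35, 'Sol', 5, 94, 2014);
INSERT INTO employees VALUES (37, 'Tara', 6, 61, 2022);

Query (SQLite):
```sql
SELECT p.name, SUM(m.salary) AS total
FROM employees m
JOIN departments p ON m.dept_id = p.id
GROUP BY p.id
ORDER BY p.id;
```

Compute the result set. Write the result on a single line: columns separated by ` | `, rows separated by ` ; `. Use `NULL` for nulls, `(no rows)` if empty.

Join each employees row to its departments via dept_id.
Group joined rows by departments.id; compute SUM(m.salary) per group.
  1: ids {6, 7, 15, 22} → SUM(m.salary)=437
  5: ids {32, 35} → SUM(m.salary)=159
  6: ids {3, 26, 37} → SUM(m.salary)=221
  13: ids {1, 5, 29} → SUM(m.salary)=308

Marketing | 437 ; Finance | 159 ; Support | 221 ; Sales | 308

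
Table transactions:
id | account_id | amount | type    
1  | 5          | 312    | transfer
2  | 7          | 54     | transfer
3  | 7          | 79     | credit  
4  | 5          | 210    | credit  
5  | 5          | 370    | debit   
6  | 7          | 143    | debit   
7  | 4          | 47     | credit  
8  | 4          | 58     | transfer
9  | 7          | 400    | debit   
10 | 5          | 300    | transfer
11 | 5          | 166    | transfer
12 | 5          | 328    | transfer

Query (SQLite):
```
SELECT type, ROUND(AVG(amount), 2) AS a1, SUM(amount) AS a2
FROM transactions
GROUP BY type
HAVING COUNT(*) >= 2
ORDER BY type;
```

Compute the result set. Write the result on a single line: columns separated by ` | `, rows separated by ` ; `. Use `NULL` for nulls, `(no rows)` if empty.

Group transactions by type.
Per group compute: ROUND(AVG(amount), 2), SUM(amount).
HAVING: drop groups with fewer than 2 rows.
  credit: ids {3, 4, 7} → ROUND(AVG(amount), 2)=112, SUM(amount)=336
  debit: ids {5, 6, 9} → ROUND(AVG(amount), 2)=304.33, SUM(amount)=913
  transfer: ids {1, 2, 8, 10, 11, 12} → ROUND(AVG(amount), 2)=203, SUM(amount)=1218

credit | 112 | 336 ; debit | 304.33 | 913 ; transfer | 203 | 1218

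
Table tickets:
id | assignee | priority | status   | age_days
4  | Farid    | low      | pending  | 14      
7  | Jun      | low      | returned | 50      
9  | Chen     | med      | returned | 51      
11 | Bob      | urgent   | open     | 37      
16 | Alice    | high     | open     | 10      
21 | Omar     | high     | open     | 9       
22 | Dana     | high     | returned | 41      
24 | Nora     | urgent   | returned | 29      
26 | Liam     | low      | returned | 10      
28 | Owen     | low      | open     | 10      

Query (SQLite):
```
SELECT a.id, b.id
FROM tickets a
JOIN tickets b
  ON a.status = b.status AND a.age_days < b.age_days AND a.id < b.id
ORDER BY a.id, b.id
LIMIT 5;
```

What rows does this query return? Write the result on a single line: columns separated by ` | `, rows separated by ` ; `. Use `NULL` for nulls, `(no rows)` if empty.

7 | 9 ; 21 | 28

Pairs (a,b) with same status, a.age_days < b.age_days, a.id < b.id.
status groups: open:{11,16,21,28} pending:{4} returned:{7,9,22,24,26}
Ordered by (a.id, b.id); first 5.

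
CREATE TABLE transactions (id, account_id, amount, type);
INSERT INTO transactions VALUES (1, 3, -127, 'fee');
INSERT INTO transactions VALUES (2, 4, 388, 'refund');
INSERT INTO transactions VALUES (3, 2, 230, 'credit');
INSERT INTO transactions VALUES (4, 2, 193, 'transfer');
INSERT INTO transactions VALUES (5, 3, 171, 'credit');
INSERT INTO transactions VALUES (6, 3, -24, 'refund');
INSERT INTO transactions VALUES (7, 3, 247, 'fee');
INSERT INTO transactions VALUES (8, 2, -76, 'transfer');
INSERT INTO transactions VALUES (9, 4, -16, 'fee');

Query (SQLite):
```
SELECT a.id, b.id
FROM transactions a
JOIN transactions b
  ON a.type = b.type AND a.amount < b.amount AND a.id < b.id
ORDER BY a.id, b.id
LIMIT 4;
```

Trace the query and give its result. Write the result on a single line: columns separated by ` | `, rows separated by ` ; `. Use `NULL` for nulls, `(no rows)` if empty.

Pairs (a,b) with same type, a.amount < b.amount, a.id < b.id.
type groups: credit:{3,5} fee:{1,7,9} refund:{2,6} transfer:{4,8}
Ordered by (a.id, b.id); first 4.

1 | 7 ; 1 | 9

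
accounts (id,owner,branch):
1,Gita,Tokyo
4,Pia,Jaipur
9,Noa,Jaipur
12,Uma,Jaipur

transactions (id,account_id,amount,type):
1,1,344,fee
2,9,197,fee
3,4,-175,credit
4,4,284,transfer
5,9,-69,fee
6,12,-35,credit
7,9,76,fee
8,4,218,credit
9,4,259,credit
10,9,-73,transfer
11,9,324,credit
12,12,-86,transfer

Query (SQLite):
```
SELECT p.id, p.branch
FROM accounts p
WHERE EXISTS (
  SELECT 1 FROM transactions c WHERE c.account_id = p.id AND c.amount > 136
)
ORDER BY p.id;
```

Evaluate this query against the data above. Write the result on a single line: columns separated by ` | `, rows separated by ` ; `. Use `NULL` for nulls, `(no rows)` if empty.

1 | Tokyo ; 4 | Jaipur ; 9 | Jaipur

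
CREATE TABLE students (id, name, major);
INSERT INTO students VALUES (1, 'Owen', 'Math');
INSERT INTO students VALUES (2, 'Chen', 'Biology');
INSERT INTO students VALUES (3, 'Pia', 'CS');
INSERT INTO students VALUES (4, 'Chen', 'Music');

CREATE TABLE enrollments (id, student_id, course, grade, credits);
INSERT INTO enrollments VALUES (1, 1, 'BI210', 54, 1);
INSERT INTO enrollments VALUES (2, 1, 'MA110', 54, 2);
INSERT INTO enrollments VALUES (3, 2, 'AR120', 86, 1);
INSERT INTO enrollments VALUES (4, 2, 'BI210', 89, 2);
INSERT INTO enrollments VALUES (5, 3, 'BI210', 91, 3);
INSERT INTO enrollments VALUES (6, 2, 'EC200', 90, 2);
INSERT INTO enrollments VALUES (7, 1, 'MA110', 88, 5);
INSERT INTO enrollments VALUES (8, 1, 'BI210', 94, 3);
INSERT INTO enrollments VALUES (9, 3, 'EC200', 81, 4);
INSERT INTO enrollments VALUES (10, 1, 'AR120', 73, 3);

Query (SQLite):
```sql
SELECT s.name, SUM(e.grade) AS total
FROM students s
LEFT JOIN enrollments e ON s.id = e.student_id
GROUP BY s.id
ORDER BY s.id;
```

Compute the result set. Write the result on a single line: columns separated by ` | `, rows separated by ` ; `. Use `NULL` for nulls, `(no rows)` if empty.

Owen | 363 ; Chen | 265 ; Pia | 172 ; Chen | NULL

LEFT JOIN keeps every students row; unmatched ones get NULL for enrollments columns.
Group by students.id and compute SUM(e.grade). SUM over an all-NULL group is NULL.
  1: ids {1, 2, 7, 8, 10} → SUM(e.grade)=363
  2: ids {3, 4, 6} → SUM(e.grade)=265
  3: ids {5, 9} → SUM(e.grade)=172
  4: ids {—} → SUM(e.grade)=NULL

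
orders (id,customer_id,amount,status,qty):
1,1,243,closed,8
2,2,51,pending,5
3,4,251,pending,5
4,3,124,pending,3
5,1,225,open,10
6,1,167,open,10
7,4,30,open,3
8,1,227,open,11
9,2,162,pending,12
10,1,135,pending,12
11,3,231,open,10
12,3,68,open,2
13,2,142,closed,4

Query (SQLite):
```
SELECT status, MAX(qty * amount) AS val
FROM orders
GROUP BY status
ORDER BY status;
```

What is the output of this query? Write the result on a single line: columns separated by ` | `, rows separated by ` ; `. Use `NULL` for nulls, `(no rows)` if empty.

closed | 1944 ; open | 2497 ; pending | 1944

For each row compute qty * amount.
Group by status; take MAX of the expression per group.
  closed: ids {1, 13} → MAX(qty * amount)=1944
  open: ids {5, 6, 7, 8, 11, 12} → MAX(qty * amount)=2497
  pending: ids {2, 3, 4, 9, 10} → MAX(qty * amount)=1944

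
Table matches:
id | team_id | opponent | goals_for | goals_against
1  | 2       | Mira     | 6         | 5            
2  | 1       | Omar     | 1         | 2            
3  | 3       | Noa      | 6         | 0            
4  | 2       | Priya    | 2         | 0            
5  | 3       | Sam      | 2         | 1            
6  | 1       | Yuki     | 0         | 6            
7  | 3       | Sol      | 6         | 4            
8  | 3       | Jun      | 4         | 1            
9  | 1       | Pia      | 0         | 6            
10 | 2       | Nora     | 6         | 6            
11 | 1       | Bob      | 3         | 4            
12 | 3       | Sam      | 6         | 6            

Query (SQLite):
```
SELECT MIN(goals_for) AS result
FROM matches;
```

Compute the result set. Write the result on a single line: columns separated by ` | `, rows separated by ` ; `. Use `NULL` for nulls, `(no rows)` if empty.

All goals_for values: [6, 1, 6, 2, 2, 0, 6, 4, 0, 6, 3, 6].
MIN of non-NULL values = 0.

0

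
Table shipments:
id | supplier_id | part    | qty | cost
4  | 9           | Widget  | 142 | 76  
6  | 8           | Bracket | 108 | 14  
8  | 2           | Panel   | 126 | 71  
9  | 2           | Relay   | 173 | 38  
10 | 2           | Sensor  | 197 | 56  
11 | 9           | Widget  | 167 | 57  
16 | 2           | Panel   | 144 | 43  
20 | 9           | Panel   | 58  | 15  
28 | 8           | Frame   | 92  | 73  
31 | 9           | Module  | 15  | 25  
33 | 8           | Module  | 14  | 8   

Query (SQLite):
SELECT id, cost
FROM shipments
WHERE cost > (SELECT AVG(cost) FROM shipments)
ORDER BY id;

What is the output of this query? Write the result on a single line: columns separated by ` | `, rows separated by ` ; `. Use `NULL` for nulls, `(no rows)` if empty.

4 | 76 ; 8 | 71 ; 10 | 56 ; 11 | 57 ; 28 | 73

Scalar subquery: AVG(cost) over all shipments rows = 43.272727 (≈; comparison uses full precision).
Keep rows where cost > that value.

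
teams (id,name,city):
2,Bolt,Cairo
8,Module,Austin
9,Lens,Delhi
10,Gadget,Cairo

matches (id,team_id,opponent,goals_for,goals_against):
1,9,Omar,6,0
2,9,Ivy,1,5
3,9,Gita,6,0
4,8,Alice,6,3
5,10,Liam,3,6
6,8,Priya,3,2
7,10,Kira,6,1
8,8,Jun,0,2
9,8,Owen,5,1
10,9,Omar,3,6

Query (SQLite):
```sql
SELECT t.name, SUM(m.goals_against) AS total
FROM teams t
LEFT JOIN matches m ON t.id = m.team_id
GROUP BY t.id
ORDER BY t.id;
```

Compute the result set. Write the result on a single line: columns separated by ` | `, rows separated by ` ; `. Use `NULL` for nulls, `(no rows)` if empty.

LEFT JOIN keeps every teams row; unmatched ones get NULL for matches columns.
Group by teams.id and compute SUM(m.goals_against). SUM over an all-NULL group is NULL.
  2: ids {—} → SUM(m.goals_against)=NULL
  8: ids {4, 6, 8, 9} → SUM(m.goals_against)=8
  9: ids {1, 2, 3, 10} → SUM(m.goals_against)=11
  10: ids {5, 7} → SUM(m.goals_against)=7

Bolt | NULL ; Module | 8 ; Lens | 11 ; Gadget | 7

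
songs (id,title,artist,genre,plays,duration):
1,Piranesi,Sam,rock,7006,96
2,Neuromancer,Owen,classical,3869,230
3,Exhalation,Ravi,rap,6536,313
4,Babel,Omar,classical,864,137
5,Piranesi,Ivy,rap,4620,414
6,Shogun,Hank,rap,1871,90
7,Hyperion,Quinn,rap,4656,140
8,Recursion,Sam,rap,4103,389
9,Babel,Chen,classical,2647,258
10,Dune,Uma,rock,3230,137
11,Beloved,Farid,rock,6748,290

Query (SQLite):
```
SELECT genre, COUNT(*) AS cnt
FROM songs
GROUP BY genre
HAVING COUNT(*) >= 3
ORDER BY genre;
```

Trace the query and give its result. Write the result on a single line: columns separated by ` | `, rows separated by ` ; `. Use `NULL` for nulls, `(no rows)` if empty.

classical | 3 ; rap | 5 ; rock | 3

Partition songs by genre; compute COUNT(*) within each group.
HAVING: keep groups with count ≥ 3.
  classical: ids {2, 4, 9} → COUNT(*)=3
  rap: ids {3, 5, 6, 7, 8} → COUNT(*)=5
  rock: ids {1, 10, 11} → COUNT(*)=3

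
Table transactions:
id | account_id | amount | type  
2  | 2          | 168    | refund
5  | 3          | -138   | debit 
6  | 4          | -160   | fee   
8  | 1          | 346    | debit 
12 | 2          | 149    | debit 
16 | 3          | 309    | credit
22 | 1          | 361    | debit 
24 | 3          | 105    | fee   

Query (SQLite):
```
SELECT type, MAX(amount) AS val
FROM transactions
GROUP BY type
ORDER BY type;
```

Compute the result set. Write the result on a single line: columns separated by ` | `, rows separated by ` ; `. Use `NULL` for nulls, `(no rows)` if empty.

credit | 309 ; debit | 361 ; fee | 105 ; refund | 168

Partition transactions by type; compute MAX(amount) within each group.
  credit: ids {16} → MAX(amount)=309
  debit: ids {5, 8, 12, 22} → MAX(amount)=361
  fee: ids {6, 24} → MAX(amount)=105
  refund: ids {2} → MAX(amount)=168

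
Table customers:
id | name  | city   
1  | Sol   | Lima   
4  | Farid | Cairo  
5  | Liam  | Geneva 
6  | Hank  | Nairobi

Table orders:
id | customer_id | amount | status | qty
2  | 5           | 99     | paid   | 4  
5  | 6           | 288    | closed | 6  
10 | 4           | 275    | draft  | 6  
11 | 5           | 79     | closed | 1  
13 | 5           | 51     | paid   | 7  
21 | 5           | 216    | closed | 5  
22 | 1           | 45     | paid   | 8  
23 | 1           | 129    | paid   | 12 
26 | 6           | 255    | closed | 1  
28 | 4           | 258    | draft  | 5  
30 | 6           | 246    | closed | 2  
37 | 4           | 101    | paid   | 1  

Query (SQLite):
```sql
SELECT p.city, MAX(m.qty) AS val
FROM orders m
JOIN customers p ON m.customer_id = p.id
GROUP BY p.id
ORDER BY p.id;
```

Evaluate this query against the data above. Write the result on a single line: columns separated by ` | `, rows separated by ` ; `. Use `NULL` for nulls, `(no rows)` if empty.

Lima | 12 ; Cairo | 6 ; Geneva | 7 ; Nairobi | 6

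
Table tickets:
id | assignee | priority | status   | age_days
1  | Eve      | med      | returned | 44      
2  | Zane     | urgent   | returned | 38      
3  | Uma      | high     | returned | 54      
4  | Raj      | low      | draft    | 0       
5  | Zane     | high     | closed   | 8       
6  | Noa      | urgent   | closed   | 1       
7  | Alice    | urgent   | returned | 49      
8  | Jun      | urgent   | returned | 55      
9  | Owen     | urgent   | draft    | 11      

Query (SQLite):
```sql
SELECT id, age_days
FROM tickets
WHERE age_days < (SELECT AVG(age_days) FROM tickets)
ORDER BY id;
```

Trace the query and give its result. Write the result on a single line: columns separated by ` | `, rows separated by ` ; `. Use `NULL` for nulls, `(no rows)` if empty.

Scalar subquery: AVG(age_days) over all tickets rows = 28.888889 (≈; comparison uses full precision).
Keep rows where age_days < that value.

4 | 0 ; 5 | 8 ; 6 | 1 ; 9 | 11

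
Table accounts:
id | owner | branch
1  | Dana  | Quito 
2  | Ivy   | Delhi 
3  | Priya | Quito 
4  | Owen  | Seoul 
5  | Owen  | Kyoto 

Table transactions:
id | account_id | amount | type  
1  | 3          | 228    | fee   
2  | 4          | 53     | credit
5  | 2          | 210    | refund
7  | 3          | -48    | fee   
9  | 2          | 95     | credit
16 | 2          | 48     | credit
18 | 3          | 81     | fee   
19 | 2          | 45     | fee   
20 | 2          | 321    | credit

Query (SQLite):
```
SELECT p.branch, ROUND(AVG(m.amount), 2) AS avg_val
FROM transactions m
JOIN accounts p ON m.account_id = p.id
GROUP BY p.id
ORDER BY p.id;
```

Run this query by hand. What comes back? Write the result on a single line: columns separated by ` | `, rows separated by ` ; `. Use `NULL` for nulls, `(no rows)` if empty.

Join each transactions row to its accounts via account_id.
Group joined rows by accounts.id; compute ROUND(AVG(m.amount), 2) per group.
  2: ids {5, 9, 16, 19, 20} → ROUND(AVG(m.amount), 2)=143.8
  3: ids {1, 7, 18} → ROUND(AVG(m.amount), 2)=87
  4: ids {2} → ROUND(AVG(m.amount), 2)=53

Delhi | 143.8 ; Quito | 87 ; Seoul | 53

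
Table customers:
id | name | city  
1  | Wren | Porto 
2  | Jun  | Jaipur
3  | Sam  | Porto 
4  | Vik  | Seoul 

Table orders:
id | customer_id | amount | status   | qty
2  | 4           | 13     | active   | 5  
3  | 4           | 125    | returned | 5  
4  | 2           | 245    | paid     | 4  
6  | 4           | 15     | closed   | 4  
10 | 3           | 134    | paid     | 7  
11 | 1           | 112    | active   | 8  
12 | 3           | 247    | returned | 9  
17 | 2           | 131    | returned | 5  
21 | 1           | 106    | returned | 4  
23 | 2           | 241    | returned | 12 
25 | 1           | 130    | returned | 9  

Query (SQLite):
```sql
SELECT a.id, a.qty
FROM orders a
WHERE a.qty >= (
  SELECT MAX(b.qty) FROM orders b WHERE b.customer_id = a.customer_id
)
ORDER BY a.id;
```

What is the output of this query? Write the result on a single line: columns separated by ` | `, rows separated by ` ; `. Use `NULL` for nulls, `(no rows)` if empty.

2 | 5 ; 3 | 5 ; 12 | 9 ; 23 | 12 ; 25 | 9

For each orders row a, compute MAX(qty) over rows sharing a.customer_id.
Keep row a if a.qty >= that per-group MAX.
  customer_id=1: MAX(qty) = 9
  customer_id=2: MAX(qty) = 12
  customer_id=3: MAX(qty) = 9
  customer_id=4: MAX(qty) = 5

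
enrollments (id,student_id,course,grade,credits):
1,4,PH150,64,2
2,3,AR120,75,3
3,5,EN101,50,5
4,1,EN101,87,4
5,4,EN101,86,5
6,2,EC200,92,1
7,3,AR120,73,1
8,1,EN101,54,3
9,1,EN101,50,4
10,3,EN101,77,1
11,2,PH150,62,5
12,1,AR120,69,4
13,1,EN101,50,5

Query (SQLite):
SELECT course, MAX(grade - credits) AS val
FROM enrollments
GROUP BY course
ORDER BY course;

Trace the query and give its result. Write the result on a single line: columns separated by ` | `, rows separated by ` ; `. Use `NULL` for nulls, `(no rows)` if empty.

For each row compute grade - credits.
Group by course; take MAX of the expression per group.
  AR120: ids {2, 7, 12} → MAX(grade - credits)=72
  EC200: ids {6} → MAX(grade - credits)=91
  EN101: ids {3, 4, 5, 8, 9, 10, 13} → MAX(grade - credits)=83
  PH150: ids {1, 11} → MAX(grade - credits)=62

AR120 | 72 ; EC200 | 91 ; EN101 | 83 ; PH150 | 62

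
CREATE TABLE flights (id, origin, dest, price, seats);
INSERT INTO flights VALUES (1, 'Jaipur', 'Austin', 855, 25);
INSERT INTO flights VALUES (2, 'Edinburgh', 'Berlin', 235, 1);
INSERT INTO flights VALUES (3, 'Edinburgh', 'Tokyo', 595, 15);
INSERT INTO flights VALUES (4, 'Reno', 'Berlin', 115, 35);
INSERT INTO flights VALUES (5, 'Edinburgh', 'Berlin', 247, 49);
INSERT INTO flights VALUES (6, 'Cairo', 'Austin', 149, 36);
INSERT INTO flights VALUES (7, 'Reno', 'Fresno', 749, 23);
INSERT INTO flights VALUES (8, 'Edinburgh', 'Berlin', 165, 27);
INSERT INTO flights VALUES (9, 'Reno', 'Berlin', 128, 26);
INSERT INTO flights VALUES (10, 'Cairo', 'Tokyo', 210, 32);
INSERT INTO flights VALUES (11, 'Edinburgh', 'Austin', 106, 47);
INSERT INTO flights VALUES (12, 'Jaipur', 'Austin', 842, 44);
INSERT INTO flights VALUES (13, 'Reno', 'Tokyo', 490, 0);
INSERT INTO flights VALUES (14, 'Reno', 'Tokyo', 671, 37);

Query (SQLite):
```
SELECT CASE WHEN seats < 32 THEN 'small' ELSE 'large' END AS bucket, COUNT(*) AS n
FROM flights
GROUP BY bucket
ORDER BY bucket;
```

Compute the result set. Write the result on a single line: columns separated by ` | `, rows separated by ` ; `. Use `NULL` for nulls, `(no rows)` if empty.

large | 7 ; small | 7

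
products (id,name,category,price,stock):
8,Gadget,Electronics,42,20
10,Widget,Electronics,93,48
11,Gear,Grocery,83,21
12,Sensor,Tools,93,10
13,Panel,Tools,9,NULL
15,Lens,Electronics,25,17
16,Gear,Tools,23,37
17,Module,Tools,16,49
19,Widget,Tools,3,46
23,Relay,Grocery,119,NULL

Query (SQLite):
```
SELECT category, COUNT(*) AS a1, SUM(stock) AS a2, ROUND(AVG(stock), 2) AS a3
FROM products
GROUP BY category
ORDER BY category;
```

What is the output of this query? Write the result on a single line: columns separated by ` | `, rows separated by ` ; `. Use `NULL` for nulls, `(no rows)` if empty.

Electronics | 3 | 85 | 28.33 ; Grocery | 2 | 21 | 21 ; Tools | 5 | 142 | 35.5

Group products by category.
Per group compute: COUNT(*), SUM(stock), ROUND(AVG(stock), 2).
  Electronics: ids {8, 10, 15} → COUNT(*)=3, SUM(stock)=85, ROUND(AVG(stock), 2)=28.33
  Grocery: ids {11, 23} → COUNT(*)=2, SUM(stock)=21, ROUND(AVG(stock), 2)=21
  Tools: ids {12, 13, 16, 17, 19} → COUNT(*)=5, SUM(stock)=142, ROUND(AVG(stock), 2)=35.5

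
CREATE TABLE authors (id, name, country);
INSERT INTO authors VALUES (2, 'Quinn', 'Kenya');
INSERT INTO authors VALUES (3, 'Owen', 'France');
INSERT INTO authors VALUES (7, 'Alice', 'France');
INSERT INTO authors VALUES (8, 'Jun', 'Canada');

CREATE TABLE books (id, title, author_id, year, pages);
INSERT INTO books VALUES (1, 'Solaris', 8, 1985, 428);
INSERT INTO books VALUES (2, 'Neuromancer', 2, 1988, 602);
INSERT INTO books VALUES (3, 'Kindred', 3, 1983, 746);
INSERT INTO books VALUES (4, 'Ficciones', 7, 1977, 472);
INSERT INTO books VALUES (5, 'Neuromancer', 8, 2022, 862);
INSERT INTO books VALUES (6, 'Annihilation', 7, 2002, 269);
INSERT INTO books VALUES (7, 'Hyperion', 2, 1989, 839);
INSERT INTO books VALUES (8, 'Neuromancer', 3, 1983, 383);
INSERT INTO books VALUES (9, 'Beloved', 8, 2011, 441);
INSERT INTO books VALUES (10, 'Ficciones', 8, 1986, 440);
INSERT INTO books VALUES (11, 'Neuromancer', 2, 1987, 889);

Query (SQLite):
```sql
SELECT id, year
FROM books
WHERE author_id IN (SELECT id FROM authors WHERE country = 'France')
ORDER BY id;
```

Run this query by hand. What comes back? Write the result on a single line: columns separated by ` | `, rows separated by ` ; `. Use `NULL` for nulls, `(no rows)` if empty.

3 | 1983 ; 4 | 1977 ; 6 | 2002 ; 8 | 1983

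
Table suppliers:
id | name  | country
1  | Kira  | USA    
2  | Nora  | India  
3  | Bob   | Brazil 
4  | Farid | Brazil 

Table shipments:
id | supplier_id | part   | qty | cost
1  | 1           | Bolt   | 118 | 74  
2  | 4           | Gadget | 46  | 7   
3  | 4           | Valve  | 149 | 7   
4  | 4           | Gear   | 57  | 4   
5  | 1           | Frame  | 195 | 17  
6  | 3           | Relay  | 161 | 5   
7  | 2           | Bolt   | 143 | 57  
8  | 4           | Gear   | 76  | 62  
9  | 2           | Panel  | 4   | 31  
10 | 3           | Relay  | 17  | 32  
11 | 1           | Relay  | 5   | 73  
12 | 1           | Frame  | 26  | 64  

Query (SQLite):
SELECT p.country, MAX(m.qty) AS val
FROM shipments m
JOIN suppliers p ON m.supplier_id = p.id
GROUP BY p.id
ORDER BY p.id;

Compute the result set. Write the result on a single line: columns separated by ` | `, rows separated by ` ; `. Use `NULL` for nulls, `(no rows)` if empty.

USA | 195 ; India | 143 ; Brazil | 161 ; Brazil | 149

Join each shipments row to its suppliers via supplier_id.
Group joined rows by suppliers.id; compute MAX(m.qty) per group.
  1: ids {1, 5, 11, 12} → MAX(m.qty)=195
  2: ids {7, 9} → MAX(m.qty)=143
  3: ids {6, 10} → MAX(m.qty)=161
  4: ids {2, 3, 4, 8} → MAX(m.qty)=149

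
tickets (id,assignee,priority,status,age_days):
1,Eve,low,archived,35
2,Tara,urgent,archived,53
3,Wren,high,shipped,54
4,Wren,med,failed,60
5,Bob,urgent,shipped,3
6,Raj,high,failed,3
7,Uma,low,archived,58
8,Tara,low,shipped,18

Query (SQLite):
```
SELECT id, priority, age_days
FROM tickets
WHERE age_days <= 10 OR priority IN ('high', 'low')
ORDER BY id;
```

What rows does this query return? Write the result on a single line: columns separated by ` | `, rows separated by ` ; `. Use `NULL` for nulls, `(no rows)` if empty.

age_days <= 10: ids {5, 6}
priority IN ('high', 'low'): ids {1, 3, 6, 7, 8}
Combine with OR.

1 | low | 35 ; 3 | high | 54 ; 5 | urgent | 3 ; 6 | high | 3 ; 7 | low | 58 ; 8 | low | 18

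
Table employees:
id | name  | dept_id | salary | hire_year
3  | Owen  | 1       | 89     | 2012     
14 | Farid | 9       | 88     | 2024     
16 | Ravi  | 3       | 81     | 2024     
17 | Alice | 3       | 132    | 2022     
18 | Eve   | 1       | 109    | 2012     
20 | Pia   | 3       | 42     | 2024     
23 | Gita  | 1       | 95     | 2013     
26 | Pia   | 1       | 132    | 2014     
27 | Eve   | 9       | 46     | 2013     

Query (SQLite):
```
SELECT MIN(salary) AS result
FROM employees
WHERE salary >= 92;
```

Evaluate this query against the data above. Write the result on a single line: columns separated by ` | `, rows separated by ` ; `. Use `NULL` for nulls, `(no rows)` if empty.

95

Rows where salary >= 92 → salary values: [132, 109, 95, 132].
MIN of non-NULL values = 95.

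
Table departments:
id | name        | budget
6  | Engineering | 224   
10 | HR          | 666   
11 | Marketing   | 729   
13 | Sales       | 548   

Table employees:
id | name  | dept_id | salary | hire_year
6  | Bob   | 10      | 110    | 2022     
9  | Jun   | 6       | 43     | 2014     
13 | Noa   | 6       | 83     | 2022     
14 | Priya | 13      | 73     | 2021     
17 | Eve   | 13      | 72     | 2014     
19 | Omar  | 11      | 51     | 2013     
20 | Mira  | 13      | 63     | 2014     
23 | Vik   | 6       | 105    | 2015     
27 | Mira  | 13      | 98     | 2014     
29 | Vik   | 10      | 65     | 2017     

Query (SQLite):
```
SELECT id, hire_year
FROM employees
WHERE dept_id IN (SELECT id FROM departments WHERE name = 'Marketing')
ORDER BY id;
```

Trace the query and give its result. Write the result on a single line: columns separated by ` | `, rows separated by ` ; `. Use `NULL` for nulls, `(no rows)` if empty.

Inner query: departments.id where name = 'Marketing'.
Outer: keep employees rows whose dept_id is in that set.
Inner query → {11}

19 | 2013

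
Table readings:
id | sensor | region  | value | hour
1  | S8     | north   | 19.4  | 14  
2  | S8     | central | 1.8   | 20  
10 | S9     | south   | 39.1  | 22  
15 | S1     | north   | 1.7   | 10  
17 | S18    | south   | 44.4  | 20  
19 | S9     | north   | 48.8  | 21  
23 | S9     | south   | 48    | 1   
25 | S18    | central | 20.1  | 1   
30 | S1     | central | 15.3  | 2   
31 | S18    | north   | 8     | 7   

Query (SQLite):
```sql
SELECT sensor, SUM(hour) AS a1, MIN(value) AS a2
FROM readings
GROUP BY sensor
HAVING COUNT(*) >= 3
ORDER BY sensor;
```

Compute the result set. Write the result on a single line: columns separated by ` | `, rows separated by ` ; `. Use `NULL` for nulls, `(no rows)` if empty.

S18 | 28 | 8 ; S9 | 44 | 39.1

Group readings by sensor.
Per group compute: SUM(hour), MIN(value).
HAVING: drop groups with fewer than 3 rows.
  S1: ids {15, 30} → SUM(hour)=12, MIN(value)=1.7
  S18: ids {17, 25, 31} → SUM(hour)=28, MIN(value)=8
  S8: ids {1, 2} → SUM(hour)=34, MIN(value)=1.8
  S9: ids {10, 19, 23} → SUM(hour)=44, MIN(value)=39.1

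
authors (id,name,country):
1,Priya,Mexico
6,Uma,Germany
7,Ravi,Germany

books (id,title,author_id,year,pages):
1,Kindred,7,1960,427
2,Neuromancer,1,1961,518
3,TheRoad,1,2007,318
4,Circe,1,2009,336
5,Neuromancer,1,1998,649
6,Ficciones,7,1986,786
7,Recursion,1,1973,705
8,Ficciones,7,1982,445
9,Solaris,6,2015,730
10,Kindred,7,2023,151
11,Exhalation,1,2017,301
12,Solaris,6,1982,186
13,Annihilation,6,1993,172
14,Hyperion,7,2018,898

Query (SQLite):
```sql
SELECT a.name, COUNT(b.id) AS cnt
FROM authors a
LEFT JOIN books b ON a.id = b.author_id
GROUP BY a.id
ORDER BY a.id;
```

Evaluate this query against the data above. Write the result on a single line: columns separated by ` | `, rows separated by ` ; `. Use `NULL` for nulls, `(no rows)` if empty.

Priya | 6 ; Uma | 3 ; Ravi | 5

LEFT JOIN keeps every authors row; unmatched ones get NULL for books columns.
Group by authors.id and compute COUNT(b.id). COUNT(col) of an all-NULL group is 0.
  1: ids {2, 3, 4, 5, 7, 11} → COUNT(b.id)=6
  6: ids {9, 12, 13} → COUNT(b.id)=3
  7: ids {1, 6, 8, 10, 14} → COUNT(b.id)=5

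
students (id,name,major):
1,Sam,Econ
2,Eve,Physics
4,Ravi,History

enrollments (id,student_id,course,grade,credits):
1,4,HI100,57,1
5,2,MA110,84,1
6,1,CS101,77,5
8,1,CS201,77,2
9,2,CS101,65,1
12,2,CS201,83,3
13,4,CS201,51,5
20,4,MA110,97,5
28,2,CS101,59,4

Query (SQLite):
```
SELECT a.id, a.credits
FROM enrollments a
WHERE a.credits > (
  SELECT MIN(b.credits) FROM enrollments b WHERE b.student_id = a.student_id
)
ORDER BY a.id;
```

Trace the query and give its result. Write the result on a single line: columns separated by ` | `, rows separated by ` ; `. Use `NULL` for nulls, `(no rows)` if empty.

6 | 5 ; 12 | 3 ; 13 | 5 ; 20 | 5 ; 28 | 4

For each enrollments row a, compute MIN(credits) over rows sharing a.student_id.
Keep row a if a.credits > that per-group MIN.
  student_id=1: MIN(credits) = 2
  student_id=2: MIN(credits) = 1
  student_id=4: MIN(credits) = 1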